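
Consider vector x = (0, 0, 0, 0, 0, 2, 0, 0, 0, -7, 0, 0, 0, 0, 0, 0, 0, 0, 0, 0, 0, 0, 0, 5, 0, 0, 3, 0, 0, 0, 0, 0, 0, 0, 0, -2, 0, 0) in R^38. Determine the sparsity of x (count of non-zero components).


Non-zero positions: [5, 9, 23, 26, 35].
Sparsity = 5.

5


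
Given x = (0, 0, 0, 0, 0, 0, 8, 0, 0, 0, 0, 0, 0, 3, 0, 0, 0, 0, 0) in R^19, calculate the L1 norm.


Non-zero entries: [(6, 8), (13, 3)]
Absolute values: [8, 3]
||x||_1 = sum = 11.

11


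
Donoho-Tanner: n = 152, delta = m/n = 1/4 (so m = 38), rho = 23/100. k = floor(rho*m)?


m = 1/4*152 = 38.
rho = 23/100.
rho*m = 23/100*38 = 8.74.
k = floor(8.74) = 8.

8


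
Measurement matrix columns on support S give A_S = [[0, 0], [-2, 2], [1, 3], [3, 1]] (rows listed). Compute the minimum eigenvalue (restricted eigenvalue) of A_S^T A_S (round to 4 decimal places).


A_S^T A_S = [[14, 2], [2, 14]].
trace = 28.
det = 192.
disc = trace^2 - 4*det = 784 - 4*192 = 16.
sqrt(16) = 4.
lam_min = (28 - 4)/2 = 12 = 12.0000.

12.0000


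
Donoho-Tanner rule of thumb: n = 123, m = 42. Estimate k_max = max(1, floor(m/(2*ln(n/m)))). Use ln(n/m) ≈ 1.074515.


n/m = 123/42 = 41/14.
ln(n/m) ≈ 1.074515.
2*ln(n/m) ≈ 2.14903.
m/(2*ln(n/m)) ≈ 42/2.14903 ≈ 19.5437.
floor = 19.
k_max = max(1, 19) = 19.

19


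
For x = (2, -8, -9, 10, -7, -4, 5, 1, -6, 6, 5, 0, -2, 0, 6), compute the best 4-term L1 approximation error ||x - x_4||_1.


Sorted |x_i| descending: [10, 9, 8, 7, 6, 6, 6, 5, 5, 4, 2, 2, 1, 0, 0]
Keep top 4: [10, 9, 8, 7]
Tail entries: [6, 6, 6, 5, 5, 4, 2, 2, 1, 0, 0]
L1 error = sum of tail = 37.

37


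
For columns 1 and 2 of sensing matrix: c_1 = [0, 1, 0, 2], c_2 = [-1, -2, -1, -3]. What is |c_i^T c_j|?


Inner product: 0*-1 + 1*-2 + 0*-1 + 2*-3
Products: [0, -2, 0, -6]
Sum = -8.
|dot| = 8.

8


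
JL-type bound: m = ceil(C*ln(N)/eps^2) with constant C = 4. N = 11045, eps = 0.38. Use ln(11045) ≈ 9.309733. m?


ln(11045) ≈ 9.309733.
eps^2 = 0.38^2 = 0.1444.
C*ln(N)/eps^2 ≈ 4*9.309733/0.1444 ≈ 257.8873.
m = ceil(257.8873) = 258.

258


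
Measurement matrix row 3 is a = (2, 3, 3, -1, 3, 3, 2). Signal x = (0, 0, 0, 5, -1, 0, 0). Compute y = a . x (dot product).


Non-zero terms: ['-1*5', '3*-1']
Products: [-5, -3]
y = sum = -8.

-8


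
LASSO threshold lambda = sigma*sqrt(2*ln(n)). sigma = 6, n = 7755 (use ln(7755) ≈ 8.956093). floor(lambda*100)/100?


ln(7755) ≈ 8.956093.
2*ln(n) ≈ 17.912186.
sqrt(2*ln(n)) ≈ sqrt(17.912186) ≈ 4.232279.
lambda ≈ 6*4.232279 = 25.393674.
floor(lambda*100)/100 = 25.39.

25.39


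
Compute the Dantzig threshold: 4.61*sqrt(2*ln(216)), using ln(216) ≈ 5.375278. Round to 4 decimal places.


ln(216) ≈ 5.375278.
2*ln(n) ≈ 10.750556.
sqrt(2*ln(n)) ≈ sqrt(10.750556) ≈ 3.278804.
threshold ≈ 4.61*3.278804 = 15.11528644 ≈ 15.1153.

15.1153


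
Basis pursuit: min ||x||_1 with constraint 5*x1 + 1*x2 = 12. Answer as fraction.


Axis intercepts:
  x1 = 12/5, x2 = 0: L1 = 12/5
  x1 = 0, x2 = 12: L1 = 12
x* = (12/5, 0)
||x*||_1 = 12/5.

12/5


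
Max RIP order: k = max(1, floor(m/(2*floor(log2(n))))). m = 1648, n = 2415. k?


floor(log2(2415)) = 11.
2*11 = 22.
m/(2*floor(log2(n))) = 1648/22 ≈ 74.9091.
floor = 74.
k = max(1, 74) = 74.

74


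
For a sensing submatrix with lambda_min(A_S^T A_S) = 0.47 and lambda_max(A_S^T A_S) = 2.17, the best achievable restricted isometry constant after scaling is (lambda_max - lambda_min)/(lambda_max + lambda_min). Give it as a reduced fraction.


lambda_max - lambda_min = 2.17 - 0.47 = 1.70.
lambda_max + lambda_min = 2.17 + 0.47 = 2.64.
delta = 1.70/2.64 = 170/264 = 85/132.

85/132


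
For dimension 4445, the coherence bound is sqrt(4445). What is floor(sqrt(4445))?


66^2 = 4356 <= 4445 < 4489 = 67^2, so 66 <= sqrt(4445) < 67.
floor(sqrt(4445)) = 66.

66


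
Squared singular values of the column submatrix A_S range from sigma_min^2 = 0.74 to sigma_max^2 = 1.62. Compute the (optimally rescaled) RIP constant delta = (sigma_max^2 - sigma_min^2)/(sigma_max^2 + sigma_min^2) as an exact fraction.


lambda_max - lambda_min = 1.62 - 0.74 = 0.88.
lambda_max + lambda_min = 1.62 + 0.74 = 2.36.
delta = 0.88/2.36 = 88/236 = 22/59.

22/59


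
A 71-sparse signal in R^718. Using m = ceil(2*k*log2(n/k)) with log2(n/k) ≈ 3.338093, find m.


log2(n/k) = log2(718/71) ≈ 3.338093.
2*k*log2(n/k) ≈ 2*71*3.338093 = 474.009206.
m = ceil(474.009206) = 475.

475


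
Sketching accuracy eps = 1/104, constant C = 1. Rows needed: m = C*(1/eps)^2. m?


1/eps = 104.
(1/eps)^2 = 10816.
m = 1*10816 = 10816.

10816


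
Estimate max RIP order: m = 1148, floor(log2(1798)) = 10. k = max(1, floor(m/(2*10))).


floor(log2(1798)) = 10.
2*10 = 20.
m/(2*floor(log2(n))) = 1148/20 ≈ 57.4.
floor = 57.
k = max(1, 57) = 57.

57


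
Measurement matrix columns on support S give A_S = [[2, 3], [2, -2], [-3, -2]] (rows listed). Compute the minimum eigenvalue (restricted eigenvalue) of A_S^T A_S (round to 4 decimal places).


A_S^T A_S = [[17, 8], [8, 17]].
trace = 34.
det = 225.
disc = trace^2 - 4*det = 1156 - 4*225 = 256.
sqrt(256) = 16.
lam_min = (34 - 16)/2 = 9 = 9.0000.

9.0000


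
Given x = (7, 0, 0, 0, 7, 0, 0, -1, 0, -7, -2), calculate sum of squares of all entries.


Non-zero entries: [(0, 7), (4, 7), (7, -1), (9, -7), (10, -2)]
Squares: [49, 49, 1, 49, 4]
||x||_2^2 = sum = 152.

152


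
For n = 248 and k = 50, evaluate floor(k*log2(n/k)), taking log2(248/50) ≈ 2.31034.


log2(n/k) = log2(248/50) ≈ 2.31034.
k*log2(n/k) ≈ 50*2.31034 = 115.517.
floor(115.517) = 115.

115


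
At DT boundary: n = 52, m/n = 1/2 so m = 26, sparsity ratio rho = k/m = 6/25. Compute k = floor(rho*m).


m = 1/2*52 = 26.
rho = 6/25.
rho*m = 6/25*26 = 6.24.
k = floor(6.24) = 6.

6


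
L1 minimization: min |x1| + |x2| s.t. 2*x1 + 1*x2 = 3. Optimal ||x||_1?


Axis intercepts:
  x1 = 3/2, x2 = 0: L1 = 3/2
  x1 = 0, x2 = 3: L1 = 3
x* = (3/2, 0)
||x*||_1 = 3/2.

3/2


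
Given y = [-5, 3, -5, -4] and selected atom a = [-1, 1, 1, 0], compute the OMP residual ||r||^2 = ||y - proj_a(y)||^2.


a^T a = 3.
a^T y = 3.
coeff = 3/3 = 1.
||r||^2 = 72.

72


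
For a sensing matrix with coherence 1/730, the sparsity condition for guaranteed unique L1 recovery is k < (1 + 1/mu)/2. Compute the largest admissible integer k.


1/mu = 730.
1 + 1/mu = 731.
(1 + 1/mu)/2 = 365.5 is not an integer, so k_max = floor(365.5) = 365.

365


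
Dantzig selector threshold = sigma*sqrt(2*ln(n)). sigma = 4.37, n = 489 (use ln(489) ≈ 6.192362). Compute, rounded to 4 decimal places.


ln(489) ≈ 6.192362.
2*ln(n) ≈ 12.384724.
sqrt(2*ln(n)) ≈ sqrt(12.384724) ≈ 3.519194.
threshold ≈ 4.37*3.519194 = 15.37887778 ≈ 15.3789.

15.3789


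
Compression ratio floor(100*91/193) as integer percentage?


100*m/n = 100*91/193 ≈ 47.1503.
floor = 47.

47


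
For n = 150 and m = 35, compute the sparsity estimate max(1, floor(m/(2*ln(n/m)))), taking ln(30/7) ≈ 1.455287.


n/m = 150/35 = 30/7.
ln(n/m) ≈ 1.455287.
2*ln(n/m) ≈ 2.910574.
m/(2*ln(n/m)) ≈ 35/2.910574 ≈ 12.0251.
floor = 12.
k_max = max(1, 12) = 12.

12


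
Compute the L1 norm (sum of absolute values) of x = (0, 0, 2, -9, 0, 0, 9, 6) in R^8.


Non-zero entries: [(2, 2), (3, -9), (6, 9), (7, 6)]
Absolute values: [2, 9, 9, 6]
||x||_1 = sum = 26.

26


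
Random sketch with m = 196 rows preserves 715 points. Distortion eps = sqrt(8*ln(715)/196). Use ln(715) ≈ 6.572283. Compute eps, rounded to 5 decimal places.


ln(715) ≈ 6.572283.
8*ln(N)/m ≈ 8*6.572283/196 ≈ 0.26825645.
eps = sqrt(0.26825645) ≈ 0.5179348 ≈ 0.51793.

0.51793


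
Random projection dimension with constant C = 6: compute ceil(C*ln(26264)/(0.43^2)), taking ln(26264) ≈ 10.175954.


ln(26264) ≈ 10.175954.
eps^2 = 0.43^2 = 0.1849.
C*ln(N)/eps^2 ≈ 6*10.175954/0.1849 ≈ 330.2094.
m = ceil(330.2094) = 331.

331


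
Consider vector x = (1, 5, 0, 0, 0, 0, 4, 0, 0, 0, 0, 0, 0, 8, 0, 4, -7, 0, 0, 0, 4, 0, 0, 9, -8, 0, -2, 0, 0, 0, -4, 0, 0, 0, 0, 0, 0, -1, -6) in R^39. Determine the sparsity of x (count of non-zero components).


Non-zero positions: [0, 1, 6, 13, 15, 16, 20, 23, 24, 26, 30, 37, 38].
Sparsity = 13.

13


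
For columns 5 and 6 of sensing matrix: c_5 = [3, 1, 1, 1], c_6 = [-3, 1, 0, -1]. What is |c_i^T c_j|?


Inner product: 3*-3 + 1*1 + 1*0 + 1*-1
Products: [-9, 1, 0, -1]
Sum = -9.
|dot| = 9.

9


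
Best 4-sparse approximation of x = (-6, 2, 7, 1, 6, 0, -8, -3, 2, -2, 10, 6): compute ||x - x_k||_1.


Sorted |x_i| descending: [10, 8, 7, 6, 6, 6, 3, 2, 2, 2, 1, 0]
Keep top 4: [10, 8, 7, 6]
Tail entries: [6, 6, 3, 2, 2, 2, 1, 0]
L1 error = sum of tail = 22.

22


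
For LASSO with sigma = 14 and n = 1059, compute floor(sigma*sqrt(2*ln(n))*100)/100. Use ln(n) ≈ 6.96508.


ln(1059) ≈ 6.96508.
2*ln(n) ≈ 13.93016.
sqrt(2*ln(n)) ≈ sqrt(13.93016) ≈ 3.732313.
lambda ≈ 14*3.732313 = 52.252382.
floor(lambda*100)/100 = 52.25.

52.25


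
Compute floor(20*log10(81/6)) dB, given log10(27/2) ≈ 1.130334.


||x||/||e|| = 81/6 = 27/2.
log10(27/2) ≈ 1.130334.
20*log10(||x||/||e||) ≈ 20*1.130334 = 22.60668.
floor(22.60668) = 22.

22


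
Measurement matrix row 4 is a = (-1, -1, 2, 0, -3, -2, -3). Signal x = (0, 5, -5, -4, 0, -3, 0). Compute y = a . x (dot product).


Non-zero terms: ['-1*5', '2*-5', '0*-4', '-2*-3']
Products: [-5, -10, 0, 6]
y = sum = -9.

-9


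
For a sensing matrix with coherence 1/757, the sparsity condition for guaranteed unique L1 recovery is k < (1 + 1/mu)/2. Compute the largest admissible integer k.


1/mu = 757.
1 + 1/mu = 758.
(1 + 1/mu)/2 = 379 is an integer and the inequality is strict, so k_max = 379 - 1 = 378.

378


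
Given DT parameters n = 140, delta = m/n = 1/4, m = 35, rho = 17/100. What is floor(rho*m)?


m = 1/4*140 = 35.
rho = 17/100.
rho*m = 17/100*35 = 5.95.
k = floor(5.95) = 5.

5


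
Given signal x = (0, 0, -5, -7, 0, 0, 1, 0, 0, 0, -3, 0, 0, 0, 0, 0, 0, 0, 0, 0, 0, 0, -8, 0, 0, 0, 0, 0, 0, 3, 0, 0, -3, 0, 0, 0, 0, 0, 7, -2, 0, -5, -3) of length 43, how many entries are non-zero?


Non-zero positions: [2, 3, 6, 10, 22, 29, 32, 38, 39, 41, 42].
Sparsity = 11.

11


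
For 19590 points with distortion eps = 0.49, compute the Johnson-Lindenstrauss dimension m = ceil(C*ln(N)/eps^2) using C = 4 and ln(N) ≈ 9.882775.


ln(19590) ≈ 9.882775.
eps^2 = 0.49^2 = 0.2401.
C*ln(N)/eps^2 ≈ 4*9.882775/0.2401 ≈ 164.6443.
m = ceil(164.6443) = 165.

165


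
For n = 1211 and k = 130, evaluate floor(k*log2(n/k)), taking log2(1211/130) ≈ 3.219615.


log2(n/k) = log2(1211/130) ≈ 3.219615.
k*log2(n/k) ≈ 130*3.219615 = 418.54995.
floor(418.54995) = 418.

418


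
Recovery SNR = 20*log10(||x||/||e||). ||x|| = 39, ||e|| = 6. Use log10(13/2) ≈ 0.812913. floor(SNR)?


||x||/||e|| = 39/6 = 13/2.
log10(13/2) ≈ 0.812913.
20*log10(||x||/||e||) ≈ 20*0.812913 = 16.25826.
floor(16.25826) = 16.

16


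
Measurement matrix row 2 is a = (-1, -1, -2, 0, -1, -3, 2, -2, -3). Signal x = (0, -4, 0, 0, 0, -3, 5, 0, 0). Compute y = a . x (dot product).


Non-zero terms: ['-1*-4', '-3*-3', '2*5']
Products: [4, 9, 10]
y = sum = 23.

23


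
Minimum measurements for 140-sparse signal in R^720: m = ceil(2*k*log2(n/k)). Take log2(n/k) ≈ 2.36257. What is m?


log2(n/k) = log2(720/140) ≈ 2.36257.
2*k*log2(n/k) ≈ 2*140*2.36257 = 661.5196.
m = ceil(661.5196) = 662.

662


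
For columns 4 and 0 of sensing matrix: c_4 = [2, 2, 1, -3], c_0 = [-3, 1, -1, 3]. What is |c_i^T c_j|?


Inner product: 2*-3 + 2*1 + 1*-1 + -3*3
Products: [-6, 2, -1, -9]
Sum = -14.
|dot| = 14.

14


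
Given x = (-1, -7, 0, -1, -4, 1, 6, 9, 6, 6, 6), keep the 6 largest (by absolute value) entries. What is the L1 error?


Sorted |x_i| descending: [9, 7, 6, 6, 6, 6, 4, 1, 1, 1, 0]
Keep top 6: [9, 7, 6, 6, 6, 6]
Tail entries: [4, 1, 1, 1, 0]
L1 error = sum of tail = 7.

7


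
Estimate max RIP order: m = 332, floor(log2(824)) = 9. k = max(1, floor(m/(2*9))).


floor(log2(824)) = 9.
2*9 = 18.
m/(2*floor(log2(n))) = 332/18 ≈ 18.4444.
floor = 18.
k = max(1, 18) = 18.

18


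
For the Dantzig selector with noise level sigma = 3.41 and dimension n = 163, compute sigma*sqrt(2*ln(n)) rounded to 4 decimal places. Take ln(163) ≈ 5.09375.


ln(163) ≈ 5.09375.
2*ln(n) ≈ 10.1875.
sqrt(2*ln(n)) ≈ sqrt(10.1875) ≈ 3.191786.
threshold ≈ 3.41*3.191786 = 10.88399026 ≈ 10.8840.

10.8840


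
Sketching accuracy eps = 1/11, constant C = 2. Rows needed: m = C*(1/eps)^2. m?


1/eps = 11.
(1/eps)^2 = 121.
m = 2*121 = 242.

242


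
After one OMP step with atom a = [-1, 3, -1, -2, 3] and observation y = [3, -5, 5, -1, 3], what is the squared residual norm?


a^T a = 24.
a^T y = -12.
coeff = -12/24 = -1/2.
||r||^2 = 63.

63


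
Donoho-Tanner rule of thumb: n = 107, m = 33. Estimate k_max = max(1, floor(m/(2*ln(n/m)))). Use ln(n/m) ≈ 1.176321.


n/m = 107/33.
ln(n/m) ≈ 1.176321.
2*ln(n/m) ≈ 2.352642.
m/(2*ln(n/m)) ≈ 33/2.352642 ≈ 14.0268.
floor = 14.
k_max = max(1, 14) = 14.

14


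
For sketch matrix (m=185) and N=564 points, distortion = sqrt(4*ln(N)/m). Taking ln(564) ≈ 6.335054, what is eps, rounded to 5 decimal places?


ln(564) ≈ 6.335054.
4*ln(N)/m ≈ 4*6.335054/185 ≈ 0.13697414.
eps = sqrt(0.13697414) ≈ 0.3701002 ≈ 0.37010.

0.37010


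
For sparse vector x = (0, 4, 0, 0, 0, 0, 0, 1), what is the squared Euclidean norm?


Non-zero entries: [(1, 4), (7, 1)]
Squares: [16, 1]
||x||_2^2 = sum = 17.

17


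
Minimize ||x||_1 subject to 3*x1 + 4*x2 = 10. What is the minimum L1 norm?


Axis intercepts:
  x1 = 10/3, x2 = 0: L1 = 10/3
  x1 = 0, x2 = 5/2: L1 = 5/2
x* = (0, 5/2)
||x*||_1 = 5/2.

5/2


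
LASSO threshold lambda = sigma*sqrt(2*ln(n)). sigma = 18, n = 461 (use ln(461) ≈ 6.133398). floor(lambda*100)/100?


ln(461) ≈ 6.133398.
2*ln(n) ≈ 12.266796.
sqrt(2*ln(n)) ≈ sqrt(12.266796) ≈ 3.502399.
lambda ≈ 18*3.502399 = 63.043182.
floor(lambda*100)/100 = 63.04.

63.04


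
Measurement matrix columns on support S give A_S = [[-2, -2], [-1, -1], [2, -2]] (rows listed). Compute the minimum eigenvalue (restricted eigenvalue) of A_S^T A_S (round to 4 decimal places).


A_S^T A_S = [[9, 1], [1, 9]].
trace = 18.
det = 80.
disc = trace^2 - 4*det = 324 - 4*80 = 4.
sqrt(4) = 2.
lam_min = (18 - 2)/2 = 8 = 8.0000.

8.0000


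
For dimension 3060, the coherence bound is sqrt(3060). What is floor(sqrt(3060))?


55^2 = 3025 <= 3060 < 3136 = 56^2, so 55 <= sqrt(3060) < 56.
floor(sqrt(3060)) = 55.

55


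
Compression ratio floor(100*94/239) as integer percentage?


100*m/n = 100*94/239 ≈ 39.3305.
floor = 39.

39


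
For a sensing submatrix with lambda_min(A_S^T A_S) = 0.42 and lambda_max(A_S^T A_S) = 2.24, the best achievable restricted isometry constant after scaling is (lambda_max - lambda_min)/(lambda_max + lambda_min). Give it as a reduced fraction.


lambda_max - lambda_min = 2.24 - 0.42 = 1.82.
lambda_max + lambda_min = 2.24 + 0.42 = 2.66.
delta = 1.82/2.66 = 182/266 = 13/19.

13/19


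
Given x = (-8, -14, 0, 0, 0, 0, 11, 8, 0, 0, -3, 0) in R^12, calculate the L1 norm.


Non-zero entries: [(0, -8), (1, -14), (6, 11), (7, 8), (10, -3)]
Absolute values: [8, 14, 11, 8, 3]
||x||_1 = sum = 44.

44


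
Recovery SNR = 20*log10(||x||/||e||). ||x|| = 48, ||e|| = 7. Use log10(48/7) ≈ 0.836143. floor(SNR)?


||x||/||e|| = 48/7.
log10(48/7) ≈ 0.836143.
20*log10(||x||/||e||) ≈ 20*0.836143 = 16.72286.
floor(16.72286) = 16.

16


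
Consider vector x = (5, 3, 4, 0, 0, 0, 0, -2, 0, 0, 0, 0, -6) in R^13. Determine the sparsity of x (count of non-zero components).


Non-zero positions: [0, 1, 2, 7, 12].
Sparsity = 5.

5


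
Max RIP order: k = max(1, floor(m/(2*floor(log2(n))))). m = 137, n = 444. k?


floor(log2(444)) = 8.
2*8 = 16.
m/(2*floor(log2(n))) = 137/16 ≈ 8.5625.
floor = 8.
k = max(1, 8) = 8.

8


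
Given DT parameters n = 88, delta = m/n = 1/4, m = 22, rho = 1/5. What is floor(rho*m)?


m = 1/4*88 = 22.
rho = 1/5.
rho*m = 1/5*22 = 4.4.
k = floor(4.4) = 4.

4


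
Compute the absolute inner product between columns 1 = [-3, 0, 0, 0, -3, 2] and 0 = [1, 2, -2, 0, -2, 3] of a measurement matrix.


Inner product: -3*1 + 0*2 + 0*-2 + 0*0 + -3*-2 + 2*3
Products: [-3, 0, 0, 0, 6, 6]
Sum = 9.
|dot| = 9.

9


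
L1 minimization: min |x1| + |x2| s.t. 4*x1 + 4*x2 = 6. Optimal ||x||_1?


Axis intercepts:
  x1 = 3/2, x2 = 0: L1 = 3/2
  x1 = 0, x2 = 3/2: L1 = 3/2
x* = (3/2, 0)
||x*||_1 = 3/2.

3/2


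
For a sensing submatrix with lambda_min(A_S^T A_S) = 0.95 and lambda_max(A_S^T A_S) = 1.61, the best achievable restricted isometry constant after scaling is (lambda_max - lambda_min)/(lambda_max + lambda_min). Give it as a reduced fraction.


lambda_max - lambda_min = 1.61 - 0.95 = 0.66.
lambda_max + lambda_min = 1.61 + 0.95 = 2.56.
delta = 0.66/2.56 = 66/256 = 33/128.

33/128


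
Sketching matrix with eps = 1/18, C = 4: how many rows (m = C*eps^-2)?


1/eps = 18.
(1/eps)^2 = 324.
m = 4*324 = 1296.

1296


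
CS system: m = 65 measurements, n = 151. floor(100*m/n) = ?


100*m/n = 100*65/151 ≈ 43.0464.
floor = 43.

43


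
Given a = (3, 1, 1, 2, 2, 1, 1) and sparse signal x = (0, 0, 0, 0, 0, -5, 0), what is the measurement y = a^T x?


Non-zero terms: ['1*-5']
Products: [-5]
y = sum = -5.

-5


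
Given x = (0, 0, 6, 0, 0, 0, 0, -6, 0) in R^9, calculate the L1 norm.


Non-zero entries: [(2, 6), (7, -6)]
Absolute values: [6, 6]
||x||_1 = sum = 12.

12


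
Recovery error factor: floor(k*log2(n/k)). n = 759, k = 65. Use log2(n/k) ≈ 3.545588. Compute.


log2(n/k) = log2(759/65) ≈ 3.545588.
k*log2(n/k) ≈ 65*3.545588 = 230.46322.
floor(230.46322) = 230.

230


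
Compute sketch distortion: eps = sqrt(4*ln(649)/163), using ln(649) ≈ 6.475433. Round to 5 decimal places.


ln(649) ≈ 6.475433.
4*ln(N)/m ≈ 4*6.475433/163 ≈ 0.15890633.
eps = sqrt(0.15890633) ≈ 0.3986306 ≈ 0.39863.

0.39863


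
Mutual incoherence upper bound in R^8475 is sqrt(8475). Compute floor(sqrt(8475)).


92^2 = 8464 <= 8475 < 8649 = 93^2, so 92 <= sqrt(8475) < 93.
floor(sqrt(8475)) = 92.

92


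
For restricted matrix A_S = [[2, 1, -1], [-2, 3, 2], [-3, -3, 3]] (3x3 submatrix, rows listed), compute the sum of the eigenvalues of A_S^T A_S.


Sum of eigenvalues of A_S^T A_S = trace(A_S^T A_S) = sum of squared column norms of A_S.
A_S^T A_S diagonal: [17, 19, 14].
trace = 17 + 19 + 14 = 50.

50


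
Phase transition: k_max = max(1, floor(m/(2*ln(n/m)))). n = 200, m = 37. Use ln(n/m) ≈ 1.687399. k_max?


n/m = 200/37.
ln(n/m) ≈ 1.687399.
2*ln(n/m) ≈ 3.374798.
m/(2*ln(n/m)) ≈ 37/3.374798 ≈ 10.9636.
floor = 10.
k_max = max(1, 10) = 10.

10


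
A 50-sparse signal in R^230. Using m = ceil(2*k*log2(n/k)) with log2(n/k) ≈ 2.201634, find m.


log2(n/k) = log2(230/50) ≈ 2.201634.
2*k*log2(n/k) ≈ 2*50*2.201634 = 220.1634.
m = ceil(220.1634) = 221.

221


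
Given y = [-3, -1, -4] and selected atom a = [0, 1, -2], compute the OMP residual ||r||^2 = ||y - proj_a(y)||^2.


a^T a = 5.
a^T y = 7.
coeff = 7/5 = 7/5.
||r||^2 = 81/5.

81/5


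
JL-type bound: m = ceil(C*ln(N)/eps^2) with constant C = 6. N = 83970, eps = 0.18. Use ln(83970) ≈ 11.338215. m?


ln(83970) ≈ 11.338215.
eps^2 = 0.18^2 = 0.0324.
C*ln(N)/eps^2 ≈ 6*11.338215/0.0324 ≈ 2099.6694.
m = ceil(2099.6694) = 2100.

2100


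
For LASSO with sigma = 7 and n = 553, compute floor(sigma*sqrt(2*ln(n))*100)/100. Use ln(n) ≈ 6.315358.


ln(553) ≈ 6.315358.
2*ln(n) ≈ 12.630716.
sqrt(2*ln(n)) ≈ sqrt(12.630716) ≈ 3.553972.
lambda ≈ 7*3.553972 = 24.877804.
floor(lambda*100)/100 = 24.87.

24.87


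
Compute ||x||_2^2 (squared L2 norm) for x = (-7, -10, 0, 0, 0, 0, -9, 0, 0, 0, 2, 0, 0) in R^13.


Non-zero entries: [(0, -7), (1, -10), (6, -9), (10, 2)]
Squares: [49, 100, 81, 4]
||x||_2^2 = sum = 234.

234


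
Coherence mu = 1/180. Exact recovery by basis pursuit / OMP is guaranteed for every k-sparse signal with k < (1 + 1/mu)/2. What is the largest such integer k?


1/mu = 180.
1 + 1/mu = 181.
(1 + 1/mu)/2 = 90.5 is not an integer, so k_max = floor(90.5) = 90.

90


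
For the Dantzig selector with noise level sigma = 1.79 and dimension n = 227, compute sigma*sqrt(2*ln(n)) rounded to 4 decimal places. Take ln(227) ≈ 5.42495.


ln(227) ≈ 5.42495.
2*ln(n) ≈ 10.8499.
sqrt(2*ln(n)) ≈ sqrt(10.8499) ≈ 3.293919.
threshold ≈ 1.79*3.293919 = 5.89611501 ≈ 5.8961.

5.8961


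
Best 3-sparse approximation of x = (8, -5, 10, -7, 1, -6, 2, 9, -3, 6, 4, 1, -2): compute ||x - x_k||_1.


Sorted |x_i| descending: [10, 9, 8, 7, 6, 6, 5, 4, 3, 2, 2, 1, 1]
Keep top 3: [10, 9, 8]
Tail entries: [7, 6, 6, 5, 4, 3, 2, 2, 1, 1]
L1 error = sum of tail = 37.

37


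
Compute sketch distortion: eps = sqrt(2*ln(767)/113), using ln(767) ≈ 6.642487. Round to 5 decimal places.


ln(767) ≈ 6.642487.
2*ln(N)/m ≈ 2*6.642487/113 ≈ 0.11756614.
eps = sqrt(0.11756614) ≈ 0.3428792 ≈ 0.34288.

0.34288


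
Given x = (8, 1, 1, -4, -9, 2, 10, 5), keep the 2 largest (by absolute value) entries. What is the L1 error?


Sorted |x_i| descending: [10, 9, 8, 5, 4, 2, 1, 1]
Keep top 2: [10, 9]
Tail entries: [8, 5, 4, 2, 1, 1]
L1 error = sum of tail = 21.

21


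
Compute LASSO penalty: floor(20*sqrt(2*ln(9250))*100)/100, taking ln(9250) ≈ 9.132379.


ln(9250) ≈ 9.132379.
2*ln(n) ≈ 18.264758.
sqrt(2*ln(n)) ≈ sqrt(18.264758) ≈ 4.273729.
lambda ≈ 20*4.273729 = 85.47458.
floor(lambda*100)/100 = 85.47.

85.47


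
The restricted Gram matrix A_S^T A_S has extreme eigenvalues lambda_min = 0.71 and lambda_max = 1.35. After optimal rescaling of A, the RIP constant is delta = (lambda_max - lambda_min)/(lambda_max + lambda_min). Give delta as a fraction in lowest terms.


lambda_max - lambda_min = 1.35 - 0.71 = 0.64.
lambda_max + lambda_min = 1.35 + 0.71 = 2.06.
delta = 0.64/2.06 = 64/206 = 32/103.

32/103


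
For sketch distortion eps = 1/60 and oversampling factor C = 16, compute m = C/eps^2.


1/eps = 60.
(1/eps)^2 = 3600.
m = 16*3600 = 57600.

57600


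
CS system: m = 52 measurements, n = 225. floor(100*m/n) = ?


100*m/n = 100*52/225 ≈ 23.1111.
floor = 23.

23


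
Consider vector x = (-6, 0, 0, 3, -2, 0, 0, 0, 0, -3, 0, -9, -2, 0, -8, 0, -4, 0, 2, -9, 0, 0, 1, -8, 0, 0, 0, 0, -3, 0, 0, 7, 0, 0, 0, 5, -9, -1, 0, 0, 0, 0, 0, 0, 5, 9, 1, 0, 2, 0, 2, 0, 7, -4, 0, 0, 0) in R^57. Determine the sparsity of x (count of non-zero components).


Non-zero positions: [0, 3, 4, 9, 11, 12, 14, 16, 18, 19, 22, 23, 28, 31, 35, 36, 37, 44, 45, 46, 48, 50, 52, 53].
Sparsity = 24.

24


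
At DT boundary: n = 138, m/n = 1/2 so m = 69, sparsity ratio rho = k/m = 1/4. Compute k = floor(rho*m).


m = 1/2*138 = 69.
rho = 1/4.
rho*m = 1/4*69 = 17.25.
k = floor(17.25) = 17.

17


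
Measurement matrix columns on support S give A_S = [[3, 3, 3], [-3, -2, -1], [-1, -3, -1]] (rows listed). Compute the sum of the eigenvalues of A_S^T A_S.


Sum of eigenvalues of A_S^T A_S = trace(A_S^T A_S) = sum of squared column norms of A_S.
A_S^T A_S diagonal: [19, 22, 11].
trace = 19 + 22 + 11 = 52.

52


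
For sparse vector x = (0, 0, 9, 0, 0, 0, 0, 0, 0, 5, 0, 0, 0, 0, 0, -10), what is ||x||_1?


Non-zero entries: [(2, 9), (9, 5), (15, -10)]
Absolute values: [9, 5, 10]
||x||_1 = sum = 24.

24


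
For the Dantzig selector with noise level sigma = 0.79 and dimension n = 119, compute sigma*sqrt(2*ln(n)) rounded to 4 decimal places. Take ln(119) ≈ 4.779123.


ln(119) ≈ 4.779123.
2*ln(n) ≈ 9.558246.
sqrt(2*ln(n)) ≈ sqrt(9.558246) ≈ 3.091641.
threshold ≈ 0.79*3.091641 = 2.44239639 ≈ 2.4424.

2.4424


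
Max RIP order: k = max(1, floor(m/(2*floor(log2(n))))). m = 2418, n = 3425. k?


floor(log2(3425)) = 11.
2*11 = 22.
m/(2*floor(log2(n))) = 2418/22 ≈ 109.9091.
floor = 109.
k = max(1, 109) = 109.

109


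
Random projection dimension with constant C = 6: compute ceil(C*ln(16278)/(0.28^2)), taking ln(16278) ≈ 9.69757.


ln(16278) ≈ 9.69757.
eps^2 = 0.28^2 = 0.0784.
C*ln(N)/eps^2 ≈ 6*9.69757/0.0784 ≈ 742.161.
m = ceil(742.161) = 743.

743


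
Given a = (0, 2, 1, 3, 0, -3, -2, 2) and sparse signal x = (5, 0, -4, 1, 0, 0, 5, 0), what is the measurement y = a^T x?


Non-zero terms: ['0*5', '1*-4', '3*1', '-2*5']
Products: [0, -4, 3, -10]
y = sum = -11.

-11


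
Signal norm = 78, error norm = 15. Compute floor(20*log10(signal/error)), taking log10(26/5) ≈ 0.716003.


||x||/||e|| = 78/15 = 26/5.
log10(26/5) ≈ 0.716003.
20*log10(||x||/||e||) ≈ 20*0.716003 = 14.32006.
floor(14.32006) = 14.

14


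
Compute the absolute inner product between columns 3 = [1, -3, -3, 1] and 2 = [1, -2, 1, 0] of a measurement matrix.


Inner product: 1*1 + -3*-2 + -3*1 + 1*0
Products: [1, 6, -3, 0]
Sum = 4.
|dot| = 4.

4


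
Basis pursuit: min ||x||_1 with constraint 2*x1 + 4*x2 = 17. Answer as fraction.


Axis intercepts:
  x1 = 17/2, x2 = 0: L1 = 17/2
  x1 = 0, x2 = 17/4: L1 = 17/4
x* = (0, 17/4)
||x*||_1 = 17/4.

17/4


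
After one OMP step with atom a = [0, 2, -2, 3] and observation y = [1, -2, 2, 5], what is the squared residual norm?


a^T a = 17.
a^T y = 7.
coeff = 7/17 = 7/17.
||r||^2 = 529/17.

529/17


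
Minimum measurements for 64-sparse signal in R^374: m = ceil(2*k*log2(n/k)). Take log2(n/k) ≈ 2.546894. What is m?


log2(n/k) = log2(374/64) ≈ 2.546894.
2*k*log2(n/k) ≈ 2*64*2.546894 = 326.002432.
m = ceil(326.002432) = 327.

327


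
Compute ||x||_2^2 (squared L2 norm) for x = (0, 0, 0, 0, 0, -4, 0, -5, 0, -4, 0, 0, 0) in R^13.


Non-zero entries: [(5, -4), (7, -5), (9, -4)]
Squares: [16, 25, 16]
||x||_2^2 = sum = 57.

57


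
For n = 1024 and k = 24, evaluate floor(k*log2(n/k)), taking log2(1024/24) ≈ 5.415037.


log2(n/k) = log2(1024/24) ≈ 5.415037.
k*log2(n/k) ≈ 24*5.415037 = 129.960888.
floor(129.960888) = 129.

129


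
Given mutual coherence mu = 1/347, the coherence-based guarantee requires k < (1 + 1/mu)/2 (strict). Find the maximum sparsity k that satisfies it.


1/mu = 347.
1 + 1/mu = 348.
(1 + 1/mu)/2 = 174 is an integer and the inequality is strict, so k_max = 174 - 1 = 173.

173


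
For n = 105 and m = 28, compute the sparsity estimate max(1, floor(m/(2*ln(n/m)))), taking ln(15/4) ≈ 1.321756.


n/m = 105/28 = 15/4.
ln(n/m) ≈ 1.321756.
2*ln(n/m) ≈ 2.643512.
m/(2*ln(n/m)) ≈ 28/2.643512 ≈ 10.592.
floor = 10.
k_max = max(1, 10) = 10.

10


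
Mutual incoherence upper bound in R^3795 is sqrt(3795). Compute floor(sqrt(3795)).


61^2 = 3721 <= 3795 < 3844 = 62^2, so 61 <= sqrt(3795) < 62.
floor(sqrt(3795)) = 61.

61


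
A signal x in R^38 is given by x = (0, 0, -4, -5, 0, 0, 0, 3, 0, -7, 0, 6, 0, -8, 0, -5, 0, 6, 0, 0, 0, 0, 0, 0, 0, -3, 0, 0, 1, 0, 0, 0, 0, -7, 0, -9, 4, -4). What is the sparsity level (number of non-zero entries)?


Non-zero positions: [2, 3, 7, 9, 11, 13, 15, 17, 25, 28, 33, 35, 36, 37].
Sparsity = 14.

14


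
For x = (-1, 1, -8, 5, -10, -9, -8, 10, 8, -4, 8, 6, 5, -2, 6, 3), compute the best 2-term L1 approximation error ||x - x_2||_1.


Sorted |x_i| descending: [10, 10, 9, 8, 8, 8, 8, 6, 6, 5, 5, 4, 3, 2, 1, 1]
Keep top 2: [10, 10]
Tail entries: [9, 8, 8, 8, 8, 6, 6, 5, 5, 4, 3, 2, 1, 1]
L1 error = sum of tail = 74.

74


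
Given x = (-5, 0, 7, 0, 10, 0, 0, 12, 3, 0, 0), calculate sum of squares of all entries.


Non-zero entries: [(0, -5), (2, 7), (4, 10), (7, 12), (8, 3)]
Squares: [25, 49, 100, 144, 9]
||x||_2^2 = sum = 327.

327


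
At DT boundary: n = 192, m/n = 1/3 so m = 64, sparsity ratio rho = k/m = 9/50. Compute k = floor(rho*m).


m = 1/3*192 = 64.
rho = 9/50.
rho*m = 9/50*64 = 11.52.
k = floor(11.52) = 11.

11


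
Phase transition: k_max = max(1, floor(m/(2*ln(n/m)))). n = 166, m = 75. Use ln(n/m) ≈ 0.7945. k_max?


n/m = 166/75.
ln(n/m) ≈ 0.7945.
2*ln(n/m) ≈ 1.589.
m/(2*ln(n/m)) ≈ 75/1.589 ≈ 47.1995.
floor = 47.
k_max = max(1, 47) = 47.

47


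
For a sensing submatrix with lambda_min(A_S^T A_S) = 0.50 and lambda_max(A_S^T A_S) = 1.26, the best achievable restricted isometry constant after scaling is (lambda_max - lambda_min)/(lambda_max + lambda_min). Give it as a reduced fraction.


lambda_max - lambda_min = 1.26 - 0.50 = 0.76.
lambda_max + lambda_min = 1.26 + 0.50 = 1.76.
delta = 0.76/1.76 = 76/176 = 19/44.

19/44


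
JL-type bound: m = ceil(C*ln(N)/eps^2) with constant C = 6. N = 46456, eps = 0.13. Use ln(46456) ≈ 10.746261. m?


ln(46456) ≈ 10.746261.
eps^2 = 0.13^2 = 0.0169.
C*ln(N)/eps^2 ≈ 6*10.746261/0.0169 ≈ 3815.2406.
m = ceil(3815.2406) = 3816.

3816


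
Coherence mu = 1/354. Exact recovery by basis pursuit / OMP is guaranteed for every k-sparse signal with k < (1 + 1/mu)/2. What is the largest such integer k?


1/mu = 354.
1 + 1/mu = 355.
(1 + 1/mu)/2 = 177.5 is not an integer, so k_max = floor(177.5) = 177.

177


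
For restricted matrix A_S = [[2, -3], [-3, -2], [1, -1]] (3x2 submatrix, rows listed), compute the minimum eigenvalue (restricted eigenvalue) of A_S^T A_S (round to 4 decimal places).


A_S^T A_S = [[14, -1], [-1, 14]].
trace = 28.
det = 195.
disc = trace^2 - 4*det = 784 - 4*195 = 4.
sqrt(4) = 2.
lam_min = (28 - 2)/2 = 13 = 13.0000.

13.0000


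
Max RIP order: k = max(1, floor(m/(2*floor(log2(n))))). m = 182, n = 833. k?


floor(log2(833)) = 9.
2*9 = 18.
m/(2*floor(log2(n))) = 182/18 ≈ 10.1111.
floor = 10.
k = max(1, 10) = 10.

10


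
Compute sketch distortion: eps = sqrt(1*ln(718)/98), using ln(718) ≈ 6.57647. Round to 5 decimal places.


ln(718) ≈ 6.57647.
1*ln(N)/m ≈ 1*6.57647/98 ≈ 0.06710684.
eps = sqrt(0.06710684) ≈ 0.2590499 ≈ 0.25905.

0.25905


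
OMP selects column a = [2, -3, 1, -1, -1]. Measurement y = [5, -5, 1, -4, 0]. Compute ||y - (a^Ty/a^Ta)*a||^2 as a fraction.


a^T a = 16.
a^T y = 30.
coeff = 30/16 = 15/8.
||r||^2 = 43/4.

43/4


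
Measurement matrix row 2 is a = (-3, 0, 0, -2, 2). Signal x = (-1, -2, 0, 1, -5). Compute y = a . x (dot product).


Non-zero terms: ['-3*-1', '0*-2', '-2*1', '2*-5']
Products: [3, 0, -2, -10]
y = sum = -9.

-9


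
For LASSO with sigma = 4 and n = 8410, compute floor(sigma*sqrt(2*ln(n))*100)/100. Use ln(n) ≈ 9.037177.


ln(8410) ≈ 9.037177.
2*ln(n) ≈ 18.074354.
sqrt(2*ln(n)) ≈ sqrt(18.074354) ≈ 4.251394.
lambda ≈ 4*4.251394 = 17.005576.
floor(lambda*100)/100 = 17.00.

17.00


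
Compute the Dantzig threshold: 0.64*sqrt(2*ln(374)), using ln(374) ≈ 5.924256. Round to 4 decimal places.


ln(374) ≈ 5.924256.
2*ln(n) ≈ 11.848512.
sqrt(2*ln(n)) ≈ sqrt(11.848512) ≈ 3.442167.
threshold ≈ 0.64*3.442167 = 2.20298688 ≈ 2.2030.

2.2030


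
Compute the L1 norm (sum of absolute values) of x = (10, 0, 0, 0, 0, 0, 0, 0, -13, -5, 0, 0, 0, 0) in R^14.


Non-zero entries: [(0, 10), (8, -13), (9, -5)]
Absolute values: [10, 13, 5]
||x||_1 = sum = 28.

28


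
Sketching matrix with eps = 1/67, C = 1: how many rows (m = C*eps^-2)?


1/eps = 67.
(1/eps)^2 = 4489.
m = 1*4489 = 4489.

4489


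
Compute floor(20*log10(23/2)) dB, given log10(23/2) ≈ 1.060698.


||x||/||e|| = 23/2.
log10(23/2) ≈ 1.060698.
20*log10(||x||/||e||) ≈ 20*1.060698 = 21.21396.
floor(21.21396) = 21.

21


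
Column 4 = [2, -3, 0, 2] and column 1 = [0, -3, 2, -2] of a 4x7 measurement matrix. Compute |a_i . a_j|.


Inner product: 2*0 + -3*-3 + 0*2 + 2*-2
Products: [0, 9, 0, -4]
Sum = 5.
|dot| = 5.

5


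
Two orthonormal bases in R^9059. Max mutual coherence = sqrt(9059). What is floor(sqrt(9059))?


95^2 = 9025 <= 9059 < 9216 = 96^2, so 95 <= sqrt(9059) < 96.
floor(sqrt(9059)) = 95.

95


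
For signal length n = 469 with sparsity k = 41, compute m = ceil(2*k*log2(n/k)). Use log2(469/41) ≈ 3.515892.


log2(n/k) = log2(469/41) ≈ 3.515892.
2*k*log2(n/k) ≈ 2*41*3.515892 = 288.303144.
m = ceil(288.303144) = 289.

289


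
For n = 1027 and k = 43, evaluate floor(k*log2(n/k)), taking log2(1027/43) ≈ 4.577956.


log2(n/k) = log2(1027/43) ≈ 4.577956.
k*log2(n/k) ≈ 43*4.577956 = 196.852108.
floor(196.852108) = 196.

196


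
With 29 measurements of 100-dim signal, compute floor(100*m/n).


100*m/n = 100*29/100 ≈ 29.0.
floor = 29.

29


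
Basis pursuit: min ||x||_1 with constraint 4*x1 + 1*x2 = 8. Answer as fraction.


Axis intercepts:
  x1 = 2, x2 = 0: L1 = 2
  x1 = 0, x2 = 8: L1 = 8
x* = (2, 0)
||x*||_1 = 2.

2


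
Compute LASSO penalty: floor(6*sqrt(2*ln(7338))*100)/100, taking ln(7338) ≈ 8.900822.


ln(7338) ≈ 8.900822.
2*ln(n) ≈ 17.801644.
sqrt(2*ln(n)) ≈ sqrt(17.801644) ≈ 4.219199.
lambda ≈ 6*4.219199 = 25.315194.
floor(lambda*100)/100 = 25.31.

25.31


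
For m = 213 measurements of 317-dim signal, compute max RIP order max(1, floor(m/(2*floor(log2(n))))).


floor(log2(317)) = 8.
2*8 = 16.
m/(2*floor(log2(n))) = 213/16 ≈ 13.3125.
floor = 13.
k = max(1, 13) = 13.

13


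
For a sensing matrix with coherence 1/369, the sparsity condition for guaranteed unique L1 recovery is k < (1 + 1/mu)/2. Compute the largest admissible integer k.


1/mu = 369.
1 + 1/mu = 370.
(1 + 1/mu)/2 = 185 is an integer and the inequality is strict, so k_max = 185 - 1 = 184.

184


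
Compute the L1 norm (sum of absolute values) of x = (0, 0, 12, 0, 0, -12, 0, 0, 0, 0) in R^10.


Non-zero entries: [(2, 12), (5, -12)]
Absolute values: [12, 12]
||x||_1 = sum = 24.

24


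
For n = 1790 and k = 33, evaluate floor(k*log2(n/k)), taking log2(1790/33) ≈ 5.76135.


log2(n/k) = log2(1790/33) ≈ 5.76135.
k*log2(n/k) ≈ 33*5.76135 = 190.12455.
floor(190.12455) = 190.

190


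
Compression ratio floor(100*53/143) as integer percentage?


100*m/n = 100*53/143 ≈ 37.0629.
floor = 37.

37


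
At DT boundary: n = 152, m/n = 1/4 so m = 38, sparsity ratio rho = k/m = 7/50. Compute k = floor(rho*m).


m = 1/4*152 = 38.
rho = 7/50.
rho*m = 7/50*38 = 5.32.
k = floor(5.32) = 5.

5


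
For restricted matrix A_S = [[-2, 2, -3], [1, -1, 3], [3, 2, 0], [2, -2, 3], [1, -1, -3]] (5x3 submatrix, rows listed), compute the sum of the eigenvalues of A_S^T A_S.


Sum of eigenvalues of A_S^T A_S = trace(A_S^T A_S) = sum of squared column norms of A_S.
A_S^T A_S diagonal: [19, 14, 36].
trace = 19 + 14 + 36 = 69.

69


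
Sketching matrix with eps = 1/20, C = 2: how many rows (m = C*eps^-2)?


1/eps = 20.
(1/eps)^2 = 400.
m = 2*400 = 800.

800


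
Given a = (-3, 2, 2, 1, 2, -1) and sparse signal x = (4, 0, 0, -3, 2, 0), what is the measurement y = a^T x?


Non-zero terms: ['-3*4', '1*-3', '2*2']
Products: [-12, -3, 4]
y = sum = -11.

-11


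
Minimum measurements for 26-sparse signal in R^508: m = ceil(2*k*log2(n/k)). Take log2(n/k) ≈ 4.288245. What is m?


log2(n/k) = log2(508/26) ≈ 4.288245.
2*k*log2(n/k) ≈ 2*26*4.288245 = 222.98874.
m = ceil(222.98874) = 223.

223


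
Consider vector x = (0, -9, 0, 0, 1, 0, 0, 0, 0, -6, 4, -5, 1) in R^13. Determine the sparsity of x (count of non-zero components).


Non-zero positions: [1, 4, 9, 10, 11, 12].
Sparsity = 6.

6


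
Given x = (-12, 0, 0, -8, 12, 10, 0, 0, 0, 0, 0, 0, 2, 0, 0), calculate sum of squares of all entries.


Non-zero entries: [(0, -12), (3, -8), (4, 12), (5, 10), (12, 2)]
Squares: [144, 64, 144, 100, 4]
||x||_2^2 = sum = 456.

456


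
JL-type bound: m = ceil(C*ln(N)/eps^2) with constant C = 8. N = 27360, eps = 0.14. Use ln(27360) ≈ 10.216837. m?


ln(27360) ≈ 10.216837.
eps^2 = 0.14^2 = 0.0196.
C*ln(N)/eps^2 ≈ 8*10.216837/0.0196 ≈ 4170.1376.
m = ceil(4170.1376) = 4171.

4171


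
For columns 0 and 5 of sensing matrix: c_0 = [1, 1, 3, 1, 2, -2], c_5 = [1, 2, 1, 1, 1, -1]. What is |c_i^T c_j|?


Inner product: 1*1 + 1*2 + 3*1 + 1*1 + 2*1 + -2*-1
Products: [1, 2, 3, 1, 2, 2]
Sum = 11.
|dot| = 11.

11


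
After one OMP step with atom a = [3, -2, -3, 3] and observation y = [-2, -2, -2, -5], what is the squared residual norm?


a^T a = 31.
a^T y = -11.
coeff = -11/31 = -11/31.
||r||^2 = 1026/31.

1026/31


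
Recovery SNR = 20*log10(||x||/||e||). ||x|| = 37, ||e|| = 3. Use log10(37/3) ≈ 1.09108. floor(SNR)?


||x||/||e|| = 37/3.
log10(37/3) ≈ 1.09108.
20*log10(||x||/||e||) ≈ 20*1.09108 = 21.8216.
floor(21.8216) = 21.

21


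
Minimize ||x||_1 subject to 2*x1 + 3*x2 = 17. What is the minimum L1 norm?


Axis intercepts:
  x1 = 17/2, x2 = 0: L1 = 17/2
  x1 = 0, x2 = 17/3: L1 = 17/3
x* = (0, 17/3)
||x*||_1 = 17/3.

17/3


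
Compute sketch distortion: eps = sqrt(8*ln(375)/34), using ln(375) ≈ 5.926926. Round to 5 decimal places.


ln(375) ≈ 5.926926.
8*ln(N)/m ≈ 8*5.926926/34 ≈ 1.39457082.
eps = sqrt(1.39457082) ≈ 1.1809195 ≈ 1.18092.

1.18092


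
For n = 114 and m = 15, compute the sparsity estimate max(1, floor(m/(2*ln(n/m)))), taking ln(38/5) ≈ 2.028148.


n/m = 114/15 = 38/5.
ln(n/m) ≈ 2.028148.
2*ln(n/m) ≈ 4.056296.
m/(2*ln(n/m)) ≈ 15/4.056296 ≈ 3.698.
floor = 3.
k_max = max(1, 3) = 3.

3


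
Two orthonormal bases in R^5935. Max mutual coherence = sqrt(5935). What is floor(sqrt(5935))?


77^2 = 5929 <= 5935 < 6084 = 78^2, so 77 <= sqrt(5935) < 78.
floor(sqrt(5935)) = 77.

77


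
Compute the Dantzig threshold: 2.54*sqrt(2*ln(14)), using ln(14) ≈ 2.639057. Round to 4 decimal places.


ln(14) ≈ 2.639057.
2*ln(n) ≈ 5.278114.
sqrt(2*ln(n)) ≈ sqrt(5.278114) ≈ 2.297415.
threshold ≈ 2.54*2.297415 = 5.8354341 ≈ 5.8354.

5.8354


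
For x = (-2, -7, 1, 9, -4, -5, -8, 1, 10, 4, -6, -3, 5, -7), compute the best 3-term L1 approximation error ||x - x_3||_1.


Sorted |x_i| descending: [10, 9, 8, 7, 7, 6, 5, 5, 4, 4, 3, 2, 1, 1]
Keep top 3: [10, 9, 8]
Tail entries: [7, 7, 6, 5, 5, 4, 4, 3, 2, 1, 1]
L1 error = sum of tail = 45.

45


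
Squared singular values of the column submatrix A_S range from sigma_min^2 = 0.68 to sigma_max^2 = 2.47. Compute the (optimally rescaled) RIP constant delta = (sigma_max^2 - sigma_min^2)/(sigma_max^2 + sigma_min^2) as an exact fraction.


lambda_max - lambda_min = 2.47 - 0.68 = 1.79.
lambda_max + lambda_min = 2.47 + 0.68 = 3.15.
delta = 1.79/3.15 = 179/315.

179/315


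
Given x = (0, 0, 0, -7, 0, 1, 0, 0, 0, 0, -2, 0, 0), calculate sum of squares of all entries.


Non-zero entries: [(3, -7), (5, 1), (10, -2)]
Squares: [49, 1, 4]
||x||_2^2 = sum = 54.

54


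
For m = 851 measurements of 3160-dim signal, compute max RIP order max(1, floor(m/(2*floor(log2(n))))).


floor(log2(3160)) = 11.
2*11 = 22.
m/(2*floor(log2(n))) = 851/22 ≈ 38.6818.
floor = 38.
k = max(1, 38) = 38.

38


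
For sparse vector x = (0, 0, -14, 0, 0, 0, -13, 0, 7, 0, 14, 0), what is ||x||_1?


Non-zero entries: [(2, -14), (6, -13), (8, 7), (10, 14)]
Absolute values: [14, 13, 7, 14]
||x||_1 = sum = 48.

48


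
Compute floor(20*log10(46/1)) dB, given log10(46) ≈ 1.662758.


||x||/||e|| = 46/1 = 46.
log10(46) ≈ 1.662758.
20*log10(||x||/||e||) ≈ 20*1.662758 = 33.25516.
floor(33.25516) = 33.

33


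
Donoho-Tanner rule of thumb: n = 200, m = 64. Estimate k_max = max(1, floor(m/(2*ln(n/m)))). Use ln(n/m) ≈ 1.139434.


n/m = 200/64 = 25/8.
ln(n/m) ≈ 1.139434.
2*ln(n/m) ≈ 2.278868.
m/(2*ln(n/m)) ≈ 64/2.278868 ≈ 28.0841.
floor = 28.
k_max = max(1, 28) = 28.

28


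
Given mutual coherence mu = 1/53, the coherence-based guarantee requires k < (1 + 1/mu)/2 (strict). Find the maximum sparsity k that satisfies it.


1/mu = 53.
1 + 1/mu = 54.
(1 + 1/mu)/2 = 27 is an integer and the inequality is strict, so k_max = 27 - 1 = 26.

26


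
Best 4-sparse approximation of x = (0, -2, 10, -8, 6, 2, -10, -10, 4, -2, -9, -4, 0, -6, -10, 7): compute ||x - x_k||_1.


Sorted |x_i| descending: [10, 10, 10, 10, 9, 8, 7, 6, 6, 4, 4, 2, 2, 2, 0, 0]
Keep top 4: [10, 10, 10, 10]
Tail entries: [9, 8, 7, 6, 6, 4, 4, 2, 2, 2, 0, 0]
L1 error = sum of tail = 50.

50
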